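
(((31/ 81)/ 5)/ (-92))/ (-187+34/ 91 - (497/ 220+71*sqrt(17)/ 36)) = 117343323097/ 26590862267942072 - 11027021005*sqrt(17)/ 239317760411478648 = 0.00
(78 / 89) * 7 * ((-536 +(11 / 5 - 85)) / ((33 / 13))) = -7320404 / 4895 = -1495.49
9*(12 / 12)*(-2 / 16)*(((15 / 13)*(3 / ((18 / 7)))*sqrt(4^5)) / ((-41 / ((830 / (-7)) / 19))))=-74700 / 10127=-7.38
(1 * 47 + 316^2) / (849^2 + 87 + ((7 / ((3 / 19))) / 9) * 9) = 299709 / 2162797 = 0.14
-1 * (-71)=71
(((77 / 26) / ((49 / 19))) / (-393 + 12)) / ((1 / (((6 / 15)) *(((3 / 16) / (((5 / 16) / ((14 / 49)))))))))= -418 / 2022475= -0.00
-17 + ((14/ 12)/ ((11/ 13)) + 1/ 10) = -2561/ 165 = -15.52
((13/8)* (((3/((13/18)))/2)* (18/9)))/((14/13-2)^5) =-371293/36864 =-10.07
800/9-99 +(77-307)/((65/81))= -34717/117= -296.73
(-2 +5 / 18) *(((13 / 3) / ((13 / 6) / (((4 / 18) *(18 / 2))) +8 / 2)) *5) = -4030 / 549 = -7.34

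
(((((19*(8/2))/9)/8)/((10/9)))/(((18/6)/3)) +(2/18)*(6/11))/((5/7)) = 4669/3300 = 1.41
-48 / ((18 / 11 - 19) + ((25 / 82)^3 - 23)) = 291122304 / 244635517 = 1.19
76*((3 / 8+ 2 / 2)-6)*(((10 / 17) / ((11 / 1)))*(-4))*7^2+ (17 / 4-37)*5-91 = 3429.42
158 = 158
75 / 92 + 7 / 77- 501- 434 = -945303 / 1012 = -934.09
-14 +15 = 1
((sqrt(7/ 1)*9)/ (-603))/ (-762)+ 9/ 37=sqrt(7)/ 51054+ 9/ 37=0.24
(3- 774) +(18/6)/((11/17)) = -8430/11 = -766.36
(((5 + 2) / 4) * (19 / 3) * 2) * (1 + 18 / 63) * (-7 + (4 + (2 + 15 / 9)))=19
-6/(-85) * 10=12/17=0.71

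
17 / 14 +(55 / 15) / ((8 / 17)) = 1513 / 168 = 9.01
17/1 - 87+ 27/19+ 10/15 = -67.91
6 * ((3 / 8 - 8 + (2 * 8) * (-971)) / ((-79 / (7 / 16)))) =2611329 / 5056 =516.48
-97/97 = -1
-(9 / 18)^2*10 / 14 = -5 / 28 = -0.18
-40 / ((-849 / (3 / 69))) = 40 / 19527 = 0.00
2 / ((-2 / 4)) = -4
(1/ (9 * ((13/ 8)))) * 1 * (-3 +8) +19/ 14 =2783/ 1638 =1.70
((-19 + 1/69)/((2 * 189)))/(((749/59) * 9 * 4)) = -38645/351637524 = -0.00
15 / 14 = 1.07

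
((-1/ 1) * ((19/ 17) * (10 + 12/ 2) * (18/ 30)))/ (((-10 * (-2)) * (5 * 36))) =-19/ 6375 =-0.00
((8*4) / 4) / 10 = 4 / 5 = 0.80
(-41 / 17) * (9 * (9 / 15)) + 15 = 1.98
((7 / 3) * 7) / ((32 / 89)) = 4361 / 96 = 45.43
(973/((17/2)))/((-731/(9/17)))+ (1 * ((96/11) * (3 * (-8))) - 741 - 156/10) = -966.14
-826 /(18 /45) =-2065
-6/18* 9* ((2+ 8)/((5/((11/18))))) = -11/3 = -3.67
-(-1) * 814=814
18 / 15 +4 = 26 / 5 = 5.20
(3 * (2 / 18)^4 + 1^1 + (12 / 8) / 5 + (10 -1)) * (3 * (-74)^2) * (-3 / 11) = -616791998 / 13365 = -46149.79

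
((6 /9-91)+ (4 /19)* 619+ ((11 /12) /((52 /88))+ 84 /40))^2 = 26134925569 /13727025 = 1903.90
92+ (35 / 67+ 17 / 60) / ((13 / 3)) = 1605879 / 17420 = 92.19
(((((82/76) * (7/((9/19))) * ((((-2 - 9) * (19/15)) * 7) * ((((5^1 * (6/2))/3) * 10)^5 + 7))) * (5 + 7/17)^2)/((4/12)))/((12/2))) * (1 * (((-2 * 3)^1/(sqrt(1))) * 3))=185097544979518248/1445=128095186837036.85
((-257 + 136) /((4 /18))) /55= -9.90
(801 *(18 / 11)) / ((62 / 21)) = 151389 / 341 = 443.96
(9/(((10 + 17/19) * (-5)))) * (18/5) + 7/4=2657/2300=1.16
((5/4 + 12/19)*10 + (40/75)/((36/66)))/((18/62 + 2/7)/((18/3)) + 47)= 432047/1027995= 0.42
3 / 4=0.75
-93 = -93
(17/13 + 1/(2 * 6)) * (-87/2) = -6293/104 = -60.51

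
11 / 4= 2.75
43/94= 0.46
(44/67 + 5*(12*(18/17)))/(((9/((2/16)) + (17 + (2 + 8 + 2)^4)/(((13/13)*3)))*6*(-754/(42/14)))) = -54831/9004151507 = -0.00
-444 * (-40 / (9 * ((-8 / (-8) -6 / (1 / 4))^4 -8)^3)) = 5920 / 65738235066307611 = 0.00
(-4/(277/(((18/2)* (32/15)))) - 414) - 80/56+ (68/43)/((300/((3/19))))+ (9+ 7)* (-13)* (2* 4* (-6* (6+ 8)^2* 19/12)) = 122691535037783/39604075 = 3097952.30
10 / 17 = 0.59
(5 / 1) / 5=1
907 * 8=7256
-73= -73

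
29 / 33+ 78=2603 / 33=78.88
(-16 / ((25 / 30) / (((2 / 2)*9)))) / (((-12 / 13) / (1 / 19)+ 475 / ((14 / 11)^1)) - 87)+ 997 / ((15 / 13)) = 126661639 / 146697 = 863.42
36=36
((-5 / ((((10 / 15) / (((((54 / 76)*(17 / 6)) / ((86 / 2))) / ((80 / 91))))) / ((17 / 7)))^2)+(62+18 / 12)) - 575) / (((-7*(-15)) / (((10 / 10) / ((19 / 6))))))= -27979467347841 / 18181332377600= -1.54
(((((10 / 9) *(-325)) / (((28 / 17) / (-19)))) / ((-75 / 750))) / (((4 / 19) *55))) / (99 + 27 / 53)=-528549125 / 14619528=-36.15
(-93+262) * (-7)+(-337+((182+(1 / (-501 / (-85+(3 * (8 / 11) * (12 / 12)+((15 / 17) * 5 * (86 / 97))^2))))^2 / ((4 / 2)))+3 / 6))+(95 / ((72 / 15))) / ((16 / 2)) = -19187138115679395721754503 / 14372205510122256481344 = -1335.02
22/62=11/31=0.35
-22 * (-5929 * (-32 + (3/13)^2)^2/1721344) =1901081740019/24581652992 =77.34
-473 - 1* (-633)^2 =-401162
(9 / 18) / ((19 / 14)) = 7 / 19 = 0.37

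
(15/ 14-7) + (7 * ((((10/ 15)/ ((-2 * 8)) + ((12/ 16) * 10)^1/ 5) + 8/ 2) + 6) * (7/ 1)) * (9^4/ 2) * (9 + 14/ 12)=4194537097/ 224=18725612.04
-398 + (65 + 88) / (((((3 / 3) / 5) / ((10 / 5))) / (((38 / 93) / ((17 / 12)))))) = 1342 / 31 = 43.29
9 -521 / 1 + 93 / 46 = -23459 / 46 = -509.98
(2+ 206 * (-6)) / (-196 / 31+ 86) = -19127 / 1235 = -15.49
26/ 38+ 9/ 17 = 1.21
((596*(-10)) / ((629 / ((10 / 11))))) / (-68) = 0.13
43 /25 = 1.72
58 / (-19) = -58 / 19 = -3.05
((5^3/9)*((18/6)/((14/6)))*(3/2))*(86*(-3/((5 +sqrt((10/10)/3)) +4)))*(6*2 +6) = -11755125/847 +435375*sqrt(3)/847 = -12988.23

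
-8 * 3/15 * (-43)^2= -14792/5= -2958.40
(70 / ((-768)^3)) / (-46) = 35 / 10418651136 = 0.00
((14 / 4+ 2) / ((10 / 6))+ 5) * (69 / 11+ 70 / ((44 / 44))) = 69637 / 110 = 633.06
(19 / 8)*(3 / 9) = 19 / 24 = 0.79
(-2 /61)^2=0.00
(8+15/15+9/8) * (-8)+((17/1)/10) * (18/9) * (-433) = -7766/5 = -1553.20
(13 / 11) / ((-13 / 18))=-18 / 11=-1.64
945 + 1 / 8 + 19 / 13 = 98445 / 104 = 946.59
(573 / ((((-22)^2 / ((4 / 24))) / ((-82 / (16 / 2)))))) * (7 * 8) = -113.26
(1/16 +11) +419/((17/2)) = 16417/272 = 60.36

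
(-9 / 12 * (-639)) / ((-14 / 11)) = -376.55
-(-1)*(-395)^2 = 156025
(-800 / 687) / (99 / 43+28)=-34400 / 895161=-0.04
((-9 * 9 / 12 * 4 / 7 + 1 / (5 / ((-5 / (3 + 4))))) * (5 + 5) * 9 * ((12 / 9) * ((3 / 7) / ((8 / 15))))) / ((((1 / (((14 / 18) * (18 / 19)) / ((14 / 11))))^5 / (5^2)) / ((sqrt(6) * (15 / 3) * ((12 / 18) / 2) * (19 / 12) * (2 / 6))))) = -1351.38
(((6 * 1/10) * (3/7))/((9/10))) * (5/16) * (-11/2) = -55/112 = -0.49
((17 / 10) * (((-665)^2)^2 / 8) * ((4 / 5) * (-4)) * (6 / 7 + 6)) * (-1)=911882101200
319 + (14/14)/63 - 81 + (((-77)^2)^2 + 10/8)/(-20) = -8857367047/5040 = -1757414.10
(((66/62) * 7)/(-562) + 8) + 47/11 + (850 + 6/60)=413160733/479105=862.36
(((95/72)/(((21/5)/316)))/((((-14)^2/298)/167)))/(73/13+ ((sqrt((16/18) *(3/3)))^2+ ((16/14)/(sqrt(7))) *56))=-9237436150475/30585582636+ 7574454872400 *sqrt(7)/17841589871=821.21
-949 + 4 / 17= -16129 / 17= -948.76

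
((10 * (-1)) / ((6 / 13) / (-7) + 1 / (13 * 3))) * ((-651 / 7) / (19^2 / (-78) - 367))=2829060 / 45551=62.11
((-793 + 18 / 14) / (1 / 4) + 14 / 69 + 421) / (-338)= 1326151 / 163254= 8.12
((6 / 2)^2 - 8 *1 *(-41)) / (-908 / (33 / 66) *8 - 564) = -337 / 15092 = -0.02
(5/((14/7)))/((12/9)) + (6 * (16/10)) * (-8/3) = -949/40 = -23.72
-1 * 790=-790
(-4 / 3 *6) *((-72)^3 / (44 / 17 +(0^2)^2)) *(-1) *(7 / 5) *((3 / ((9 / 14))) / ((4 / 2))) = -207277056 / 55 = -3768673.75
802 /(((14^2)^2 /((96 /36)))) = 401 /7203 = 0.06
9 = 9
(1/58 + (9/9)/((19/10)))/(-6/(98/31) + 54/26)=381563/125628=3.04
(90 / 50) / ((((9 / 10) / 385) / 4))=3080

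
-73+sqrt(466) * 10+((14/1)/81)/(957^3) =-5182552286095/70993866933+10 * sqrt(466) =142.87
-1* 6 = -6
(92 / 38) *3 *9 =1242 / 19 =65.37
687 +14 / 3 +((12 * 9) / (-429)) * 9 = 295753 / 429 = 689.40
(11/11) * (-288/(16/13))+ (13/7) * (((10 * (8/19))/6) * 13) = -86606/399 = -217.06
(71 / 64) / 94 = 71 / 6016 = 0.01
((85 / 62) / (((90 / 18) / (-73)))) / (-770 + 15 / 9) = 3723 / 142910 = 0.03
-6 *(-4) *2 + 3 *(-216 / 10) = -84 / 5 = -16.80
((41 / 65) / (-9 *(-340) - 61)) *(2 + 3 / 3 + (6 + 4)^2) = 4223 / 194935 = 0.02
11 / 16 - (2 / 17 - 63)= 17291 / 272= 63.57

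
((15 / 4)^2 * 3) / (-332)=-675 / 5312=-0.13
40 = 40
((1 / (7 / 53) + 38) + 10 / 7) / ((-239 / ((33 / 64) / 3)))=-517 / 15296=-0.03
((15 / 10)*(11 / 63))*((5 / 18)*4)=55 / 189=0.29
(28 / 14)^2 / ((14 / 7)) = 2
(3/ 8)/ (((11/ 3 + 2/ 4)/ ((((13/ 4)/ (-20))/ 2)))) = -117/ 16000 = -0.01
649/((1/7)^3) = 222607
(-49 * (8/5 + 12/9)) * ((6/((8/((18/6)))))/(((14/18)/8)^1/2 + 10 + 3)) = -232848/9395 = -24.78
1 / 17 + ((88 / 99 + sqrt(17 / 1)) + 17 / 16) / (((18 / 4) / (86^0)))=5425 / 11016 + 2 * sqrt(17) / 9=1.41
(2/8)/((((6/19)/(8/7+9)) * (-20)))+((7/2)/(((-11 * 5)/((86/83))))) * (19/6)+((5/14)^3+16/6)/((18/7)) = 17179823/38652768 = 0.44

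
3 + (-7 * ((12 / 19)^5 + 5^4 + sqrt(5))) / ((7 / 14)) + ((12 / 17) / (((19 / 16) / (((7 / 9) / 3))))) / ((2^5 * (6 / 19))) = -8779.70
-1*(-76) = 76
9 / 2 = 4.50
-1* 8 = -8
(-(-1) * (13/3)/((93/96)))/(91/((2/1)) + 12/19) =15808/163029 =0.10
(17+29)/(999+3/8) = 368/7995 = 0.05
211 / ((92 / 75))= 15825 / 92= 172.01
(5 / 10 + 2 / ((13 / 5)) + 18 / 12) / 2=18 / 13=1.38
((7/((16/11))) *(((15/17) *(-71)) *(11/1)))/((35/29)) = -747417/272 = -2747.86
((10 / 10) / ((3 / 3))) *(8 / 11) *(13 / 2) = 52 / 11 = 4.73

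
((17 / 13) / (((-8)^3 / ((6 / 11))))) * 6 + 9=164583 / 18304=8.99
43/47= 0.91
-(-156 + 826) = -670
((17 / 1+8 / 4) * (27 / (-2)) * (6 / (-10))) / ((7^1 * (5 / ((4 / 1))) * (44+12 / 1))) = 1539 / 4900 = 0.31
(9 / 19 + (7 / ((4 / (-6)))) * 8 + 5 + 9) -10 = -1511 / 19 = -79.53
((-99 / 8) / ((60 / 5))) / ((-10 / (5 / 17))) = 33 / 1088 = 0.03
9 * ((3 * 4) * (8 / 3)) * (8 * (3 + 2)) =11520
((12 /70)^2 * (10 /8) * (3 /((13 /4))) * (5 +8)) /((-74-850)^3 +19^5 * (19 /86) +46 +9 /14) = -1548 /2768394085345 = -0.00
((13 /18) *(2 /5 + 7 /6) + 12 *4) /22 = 26531 /11880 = 2.23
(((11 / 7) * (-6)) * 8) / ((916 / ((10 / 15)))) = -88 / 1603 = -0.05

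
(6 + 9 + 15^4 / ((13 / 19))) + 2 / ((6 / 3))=962083 / 13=74006.38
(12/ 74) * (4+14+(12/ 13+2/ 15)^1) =7432/ 2405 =3.09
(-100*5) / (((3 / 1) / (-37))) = 18500 / 3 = 6166.67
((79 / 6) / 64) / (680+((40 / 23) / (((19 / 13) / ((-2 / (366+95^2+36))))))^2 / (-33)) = 0.00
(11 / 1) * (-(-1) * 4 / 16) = 11 / 4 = 2.75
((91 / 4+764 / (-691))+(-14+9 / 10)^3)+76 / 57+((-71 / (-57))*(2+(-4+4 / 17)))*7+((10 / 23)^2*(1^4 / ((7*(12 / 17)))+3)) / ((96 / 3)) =-22220655622346843 / 9917804148000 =-2240.48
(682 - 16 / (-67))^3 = 95506661411000 / 300763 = 317547907.86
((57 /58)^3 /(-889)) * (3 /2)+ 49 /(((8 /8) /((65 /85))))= 220971674789 /5897455312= 37.47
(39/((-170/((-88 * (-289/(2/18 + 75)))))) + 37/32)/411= -159163/854880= -0.19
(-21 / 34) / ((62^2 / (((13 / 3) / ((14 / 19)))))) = -247 / 261392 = -0.00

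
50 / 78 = 25 / 39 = 0.64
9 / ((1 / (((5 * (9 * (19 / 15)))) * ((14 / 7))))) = 1026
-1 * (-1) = 1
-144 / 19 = -7.58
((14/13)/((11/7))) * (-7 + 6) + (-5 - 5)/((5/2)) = -670/143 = -4.69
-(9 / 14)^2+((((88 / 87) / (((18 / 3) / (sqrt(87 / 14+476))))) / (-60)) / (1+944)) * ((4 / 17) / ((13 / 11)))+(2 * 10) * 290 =1136719 / 196 - 242 * sqrt(94514) / 5723397225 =5799.59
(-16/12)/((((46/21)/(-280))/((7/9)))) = 27440/207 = 132.56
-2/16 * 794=-397/4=-99.25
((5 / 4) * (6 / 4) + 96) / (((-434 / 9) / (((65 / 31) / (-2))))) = 458055 / 215264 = 2.13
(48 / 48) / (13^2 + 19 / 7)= 7 / 1202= 0.01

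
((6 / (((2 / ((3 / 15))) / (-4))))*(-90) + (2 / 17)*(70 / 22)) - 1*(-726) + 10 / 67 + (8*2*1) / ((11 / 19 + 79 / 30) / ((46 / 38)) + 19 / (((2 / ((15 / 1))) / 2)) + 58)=2816567532038 / 2988179029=942.57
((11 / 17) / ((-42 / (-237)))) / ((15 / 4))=1738 / 1785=0.97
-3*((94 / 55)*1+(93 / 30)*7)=-1545 / 22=-70.23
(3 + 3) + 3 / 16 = 99 / 16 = 6.19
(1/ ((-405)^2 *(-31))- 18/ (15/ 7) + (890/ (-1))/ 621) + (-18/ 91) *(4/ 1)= -113069277473/ 10642434075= -10.62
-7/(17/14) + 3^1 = -2.76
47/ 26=1.81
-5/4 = -1.25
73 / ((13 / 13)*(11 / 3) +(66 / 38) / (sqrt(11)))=79059 / 3890 -37449*sqrt(11) / 42790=17.42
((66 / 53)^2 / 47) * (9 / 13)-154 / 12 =-131919799 / 10297794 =-12.81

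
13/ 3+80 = 253/ 3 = 84.33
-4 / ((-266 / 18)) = 36 / 133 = 0.27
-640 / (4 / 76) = -12160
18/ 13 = 1.38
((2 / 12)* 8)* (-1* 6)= -8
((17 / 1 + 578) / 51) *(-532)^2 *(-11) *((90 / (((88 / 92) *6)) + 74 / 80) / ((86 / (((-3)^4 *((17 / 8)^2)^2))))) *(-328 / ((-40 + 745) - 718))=-83653426698748767 / 286208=-292281930270.11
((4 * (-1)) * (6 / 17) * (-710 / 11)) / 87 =5680 / 5423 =1.05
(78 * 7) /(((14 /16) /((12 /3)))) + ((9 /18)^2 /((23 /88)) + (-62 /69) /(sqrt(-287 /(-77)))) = 57430 /23 -62 * sqrt(451) /2829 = 2496.49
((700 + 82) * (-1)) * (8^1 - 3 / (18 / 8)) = -15640 / 3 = -5213.33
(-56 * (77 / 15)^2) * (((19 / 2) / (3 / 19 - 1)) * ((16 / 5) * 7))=372899.84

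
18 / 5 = 3.60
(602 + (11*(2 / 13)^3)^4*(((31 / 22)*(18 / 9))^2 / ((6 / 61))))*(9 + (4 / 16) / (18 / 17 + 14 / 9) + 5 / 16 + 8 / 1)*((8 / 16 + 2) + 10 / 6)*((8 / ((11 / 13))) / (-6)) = -585976375426388777131 / 8516346192463824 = -68806.08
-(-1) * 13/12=13/12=1.08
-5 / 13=-0.38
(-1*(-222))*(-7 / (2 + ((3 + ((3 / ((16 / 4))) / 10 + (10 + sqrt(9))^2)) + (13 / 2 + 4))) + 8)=4350016 / 2461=1767.58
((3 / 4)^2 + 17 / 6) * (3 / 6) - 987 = -94589 / 96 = -985.30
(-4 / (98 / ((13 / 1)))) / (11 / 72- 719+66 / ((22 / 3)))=1872 / 2504341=0.00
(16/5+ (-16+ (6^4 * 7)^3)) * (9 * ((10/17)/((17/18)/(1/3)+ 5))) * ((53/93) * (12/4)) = 21368732086151424/24769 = 862720823858.51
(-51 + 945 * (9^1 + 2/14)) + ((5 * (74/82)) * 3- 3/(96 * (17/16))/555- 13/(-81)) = 179702512423/20889090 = 8602.70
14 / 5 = 2.80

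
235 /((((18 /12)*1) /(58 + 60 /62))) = 859160 /93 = 9238.28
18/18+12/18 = 5/3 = 1.67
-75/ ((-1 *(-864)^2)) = 25/ 248832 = 0.00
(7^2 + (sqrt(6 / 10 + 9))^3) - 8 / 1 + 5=192 * sqrt(15) / 25 + 46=75.74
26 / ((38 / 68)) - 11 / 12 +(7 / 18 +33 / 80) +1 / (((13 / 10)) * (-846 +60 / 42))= 6099393421 / 131423760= 46.41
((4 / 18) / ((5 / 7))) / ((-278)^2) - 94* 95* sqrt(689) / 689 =7 / 1738890 - 8930* sqrt(689) / 689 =-340.21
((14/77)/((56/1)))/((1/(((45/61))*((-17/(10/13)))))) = -1989/37576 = -0.05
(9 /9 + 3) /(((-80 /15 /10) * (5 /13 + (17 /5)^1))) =-325 /164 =-1.98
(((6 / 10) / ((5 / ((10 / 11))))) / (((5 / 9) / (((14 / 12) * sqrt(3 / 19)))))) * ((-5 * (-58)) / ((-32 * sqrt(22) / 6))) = -5481 * sqrt(1254) / 183920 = -1.06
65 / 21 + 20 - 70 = -985 / 21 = -46.90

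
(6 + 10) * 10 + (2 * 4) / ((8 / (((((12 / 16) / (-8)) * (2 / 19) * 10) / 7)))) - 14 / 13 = 158.91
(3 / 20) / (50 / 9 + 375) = 27 / 68500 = 0.00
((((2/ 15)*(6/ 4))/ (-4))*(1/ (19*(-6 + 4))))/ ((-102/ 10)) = -1/ 7752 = -0.00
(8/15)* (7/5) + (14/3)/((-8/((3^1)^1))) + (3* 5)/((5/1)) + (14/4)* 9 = 10049/300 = 33.50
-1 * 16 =-16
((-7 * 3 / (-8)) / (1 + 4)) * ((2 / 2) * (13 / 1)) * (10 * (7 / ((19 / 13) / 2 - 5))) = -8281 / 74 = -111.91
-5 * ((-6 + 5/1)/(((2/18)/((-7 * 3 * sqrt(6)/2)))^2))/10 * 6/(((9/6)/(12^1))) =1285956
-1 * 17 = -17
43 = 43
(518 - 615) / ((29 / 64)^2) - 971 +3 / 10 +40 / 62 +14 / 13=-4885256381 / 3389230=-1441.41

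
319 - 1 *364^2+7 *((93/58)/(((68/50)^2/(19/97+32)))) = -858363068487/6503656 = -131981.62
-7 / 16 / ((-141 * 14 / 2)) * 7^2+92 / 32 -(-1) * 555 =1258615 / 2256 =557.90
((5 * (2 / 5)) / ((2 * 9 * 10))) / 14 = 1 / 1260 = 0.00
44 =44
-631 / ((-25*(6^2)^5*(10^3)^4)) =631 / 1511654400000000000000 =0.00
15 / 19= 0.79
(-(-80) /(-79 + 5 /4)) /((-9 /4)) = 1280 /2799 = 0.46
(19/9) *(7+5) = 76/3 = 25.33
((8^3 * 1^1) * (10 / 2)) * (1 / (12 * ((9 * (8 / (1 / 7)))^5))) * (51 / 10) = 17 / 508127510016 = 0.00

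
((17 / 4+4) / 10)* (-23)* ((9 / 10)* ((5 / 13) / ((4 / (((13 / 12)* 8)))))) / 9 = -253 / 160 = -1.58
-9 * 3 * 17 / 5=-459 / 5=-91.80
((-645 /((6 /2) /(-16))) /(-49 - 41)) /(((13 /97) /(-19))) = 633992 /117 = 5418.74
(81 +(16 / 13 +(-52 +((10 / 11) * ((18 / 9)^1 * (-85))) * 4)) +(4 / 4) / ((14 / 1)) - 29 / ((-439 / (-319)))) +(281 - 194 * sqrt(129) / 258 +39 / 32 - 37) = -5114841639 / 14062048 - 97 * sqrt(129) / 129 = -372.27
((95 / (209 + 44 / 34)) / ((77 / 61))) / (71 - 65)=19703 / 330330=0.06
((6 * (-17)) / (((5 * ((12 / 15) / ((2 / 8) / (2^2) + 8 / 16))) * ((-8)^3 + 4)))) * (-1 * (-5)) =0.14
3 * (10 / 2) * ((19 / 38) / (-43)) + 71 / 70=1264 / 1505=0.84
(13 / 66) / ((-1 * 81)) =-13 / 5346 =-0.00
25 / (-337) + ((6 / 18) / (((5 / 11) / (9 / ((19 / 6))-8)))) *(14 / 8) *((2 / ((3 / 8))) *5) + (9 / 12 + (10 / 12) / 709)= -175.84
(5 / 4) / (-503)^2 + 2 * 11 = 22264797 / 1012036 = 22.00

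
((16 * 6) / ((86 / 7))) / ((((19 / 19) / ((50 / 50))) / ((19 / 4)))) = 1596 / 43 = 37.12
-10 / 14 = -5 / 7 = -0.71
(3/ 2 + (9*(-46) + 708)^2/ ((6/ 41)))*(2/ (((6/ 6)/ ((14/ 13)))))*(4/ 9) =7350280/ 13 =565406.15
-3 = -3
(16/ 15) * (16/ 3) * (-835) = -42752/ 9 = -4750.22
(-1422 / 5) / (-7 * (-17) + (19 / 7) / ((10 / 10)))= -1659 / 710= -2.34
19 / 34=0.56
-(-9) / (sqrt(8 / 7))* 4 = 33.67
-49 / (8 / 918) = -22491 / 4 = -5622.75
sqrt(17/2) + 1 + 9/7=16/7 + sqrt(34)/2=5.20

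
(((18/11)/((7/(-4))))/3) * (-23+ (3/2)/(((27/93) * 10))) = 2698/385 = 7.01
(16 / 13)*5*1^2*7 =43.08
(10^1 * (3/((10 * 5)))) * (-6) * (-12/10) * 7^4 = 259308/25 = 10372.32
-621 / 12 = -207 / 4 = -51.75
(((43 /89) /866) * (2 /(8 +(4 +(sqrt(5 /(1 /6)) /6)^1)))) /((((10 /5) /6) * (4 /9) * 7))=20898 /231722981- 1161 * sqrt(30) /926891924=0.00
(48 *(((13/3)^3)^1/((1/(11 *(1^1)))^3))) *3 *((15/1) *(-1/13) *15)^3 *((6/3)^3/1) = -646866000000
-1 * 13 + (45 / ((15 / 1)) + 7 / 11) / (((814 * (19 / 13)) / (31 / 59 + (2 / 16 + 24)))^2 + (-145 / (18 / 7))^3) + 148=35064297469651195626795 / 259735576345544721917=135.00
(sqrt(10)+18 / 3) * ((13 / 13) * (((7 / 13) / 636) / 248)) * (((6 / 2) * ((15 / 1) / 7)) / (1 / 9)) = 135 * sqrt(10) / 683488+405 / 341744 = 0.00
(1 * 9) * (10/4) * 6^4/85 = 5832/17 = 343.06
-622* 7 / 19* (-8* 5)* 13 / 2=59581.05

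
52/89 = 0.58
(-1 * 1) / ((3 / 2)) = -2 / 3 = -0.67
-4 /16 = -1 /4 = -0.25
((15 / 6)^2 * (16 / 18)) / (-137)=-0.04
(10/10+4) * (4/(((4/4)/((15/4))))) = 75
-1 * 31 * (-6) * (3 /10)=279 /5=55.80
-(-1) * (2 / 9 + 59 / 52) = 635 / 468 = 1.36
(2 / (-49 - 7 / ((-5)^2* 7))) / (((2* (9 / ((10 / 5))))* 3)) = -25 / 16551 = -0.00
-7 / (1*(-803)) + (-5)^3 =-124.99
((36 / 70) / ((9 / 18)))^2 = 1296 / 1225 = 1.06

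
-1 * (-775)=775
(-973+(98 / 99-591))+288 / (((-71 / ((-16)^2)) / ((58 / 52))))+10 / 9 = -248558188 / 91377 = -2720.14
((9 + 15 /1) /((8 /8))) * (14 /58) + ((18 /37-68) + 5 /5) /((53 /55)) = -3595847 /56869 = -63.23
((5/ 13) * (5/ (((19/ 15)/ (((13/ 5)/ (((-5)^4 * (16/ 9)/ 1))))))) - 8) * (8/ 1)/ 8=-60773/ 7600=-8.00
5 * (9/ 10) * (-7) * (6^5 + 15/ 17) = -8329041/ 34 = -244971.79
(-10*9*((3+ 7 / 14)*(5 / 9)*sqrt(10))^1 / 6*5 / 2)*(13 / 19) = -157.77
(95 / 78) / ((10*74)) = 19 / 11544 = 0.00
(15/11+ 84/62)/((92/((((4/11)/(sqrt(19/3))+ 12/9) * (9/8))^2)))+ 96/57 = 25029 * sqrt(57)/13113496+ 252647677/144248456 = 1.77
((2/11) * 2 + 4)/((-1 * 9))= -16/33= -0.48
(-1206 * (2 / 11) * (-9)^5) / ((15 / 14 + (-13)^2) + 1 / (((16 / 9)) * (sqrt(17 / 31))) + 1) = 5195798491000320 / 68647393771- 1004959182528 * sqrt(527) / 68647393771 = 75352.14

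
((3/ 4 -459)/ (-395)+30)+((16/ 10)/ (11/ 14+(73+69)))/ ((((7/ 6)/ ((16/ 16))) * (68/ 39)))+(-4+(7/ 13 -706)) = -94691575925/ 139602164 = -678.30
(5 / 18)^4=625 / 104976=0.01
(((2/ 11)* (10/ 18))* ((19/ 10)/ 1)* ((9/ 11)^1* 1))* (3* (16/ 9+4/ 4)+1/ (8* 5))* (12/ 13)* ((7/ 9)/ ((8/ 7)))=933793/ 1132560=0.82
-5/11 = -0.45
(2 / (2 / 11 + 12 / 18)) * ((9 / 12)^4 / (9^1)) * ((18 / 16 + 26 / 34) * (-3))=-228987 / 487424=-0.47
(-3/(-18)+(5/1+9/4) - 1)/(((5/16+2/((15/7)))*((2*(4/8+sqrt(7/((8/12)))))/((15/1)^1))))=-23100/12259+23100*sqrt(42)/12259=10.33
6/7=0.86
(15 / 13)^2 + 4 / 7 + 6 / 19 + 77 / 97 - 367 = -363.99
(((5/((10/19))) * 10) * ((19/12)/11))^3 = 5880735125/2299968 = 2556.88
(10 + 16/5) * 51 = 3366/5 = 673.20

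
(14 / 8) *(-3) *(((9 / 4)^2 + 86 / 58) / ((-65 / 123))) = 7844571 / 120640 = 65.02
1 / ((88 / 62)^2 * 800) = 961 / 1548800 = 0.00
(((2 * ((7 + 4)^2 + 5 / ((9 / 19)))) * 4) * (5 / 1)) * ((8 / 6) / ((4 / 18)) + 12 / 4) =47360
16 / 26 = 8 / 13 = 0.62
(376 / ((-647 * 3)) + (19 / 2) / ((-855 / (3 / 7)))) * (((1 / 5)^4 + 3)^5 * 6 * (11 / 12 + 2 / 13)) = -1245758876737192407296 / 4010677337646484375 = -310.61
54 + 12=66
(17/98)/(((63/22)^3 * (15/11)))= 995588/183784545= 0.01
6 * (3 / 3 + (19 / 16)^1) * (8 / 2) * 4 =210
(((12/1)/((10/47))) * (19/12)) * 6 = 2679/5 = 535.80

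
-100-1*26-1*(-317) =191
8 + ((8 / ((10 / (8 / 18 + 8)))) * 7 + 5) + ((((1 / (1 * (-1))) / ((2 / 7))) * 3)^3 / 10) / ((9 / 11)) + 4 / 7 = -406361 / 5040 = -80.63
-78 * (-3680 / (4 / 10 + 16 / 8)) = 119600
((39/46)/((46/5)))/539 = 195/1140524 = 0.00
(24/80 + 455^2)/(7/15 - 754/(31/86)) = -192533529/1944886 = -98.99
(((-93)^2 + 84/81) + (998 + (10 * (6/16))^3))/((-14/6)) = -16762933/4032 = -4157.47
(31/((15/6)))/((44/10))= 31/11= 2.82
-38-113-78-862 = -1091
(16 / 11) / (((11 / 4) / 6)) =384 / 121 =3.17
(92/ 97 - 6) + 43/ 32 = -11509/ 3104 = -3.71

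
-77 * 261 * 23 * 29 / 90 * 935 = -278519857 / 2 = -139259928.50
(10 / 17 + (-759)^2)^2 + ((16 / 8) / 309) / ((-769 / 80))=331869996303.70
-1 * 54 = -54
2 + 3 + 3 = 8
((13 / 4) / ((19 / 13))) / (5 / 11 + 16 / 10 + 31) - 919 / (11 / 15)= -1904543635 / 1519848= -1253.11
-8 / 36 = -2 / 9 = -0.22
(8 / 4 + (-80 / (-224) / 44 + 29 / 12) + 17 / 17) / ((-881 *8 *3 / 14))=-10025 / 2791008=-0.00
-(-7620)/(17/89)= 678180/17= 39892.94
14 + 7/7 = 15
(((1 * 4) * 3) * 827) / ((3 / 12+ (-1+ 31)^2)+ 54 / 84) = 277872 / 25225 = 11.02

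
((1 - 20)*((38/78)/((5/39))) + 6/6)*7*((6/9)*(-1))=4984/15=332.27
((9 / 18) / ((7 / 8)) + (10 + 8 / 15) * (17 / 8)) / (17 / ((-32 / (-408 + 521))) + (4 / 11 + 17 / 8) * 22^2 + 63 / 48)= 0.02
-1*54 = -54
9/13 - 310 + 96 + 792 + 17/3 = 22790/39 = 584.36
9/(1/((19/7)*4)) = 684/7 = 97.71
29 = 29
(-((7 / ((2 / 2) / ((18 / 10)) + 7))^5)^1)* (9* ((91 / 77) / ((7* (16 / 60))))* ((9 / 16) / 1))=-2239362170955 / 1023569231872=-2.19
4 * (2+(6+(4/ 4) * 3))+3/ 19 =839/ 19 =44.16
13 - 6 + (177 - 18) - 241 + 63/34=-2487/34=-73.15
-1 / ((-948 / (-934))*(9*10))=-467 / 42660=-0.01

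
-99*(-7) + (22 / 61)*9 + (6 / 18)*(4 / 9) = 1146961 / 1647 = 696.39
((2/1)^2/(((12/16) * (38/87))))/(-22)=-0.56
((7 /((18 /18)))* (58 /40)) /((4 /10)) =203 /8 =25.38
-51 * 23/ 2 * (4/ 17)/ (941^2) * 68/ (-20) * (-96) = -225216/ 4427405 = -0.05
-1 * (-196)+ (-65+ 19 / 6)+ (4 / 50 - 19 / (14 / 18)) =115309 / 1050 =109.82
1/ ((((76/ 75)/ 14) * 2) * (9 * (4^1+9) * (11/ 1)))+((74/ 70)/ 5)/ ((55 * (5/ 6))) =1423633/ 142642500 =0.01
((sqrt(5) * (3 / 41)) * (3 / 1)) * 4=36 * sqrt(5) / 41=1.96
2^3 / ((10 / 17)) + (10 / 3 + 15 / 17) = 4543 / 255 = 17.82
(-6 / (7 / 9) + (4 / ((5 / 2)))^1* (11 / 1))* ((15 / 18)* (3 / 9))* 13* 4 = 8996 / 63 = 142.79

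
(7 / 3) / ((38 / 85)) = 595 / 114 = 5.22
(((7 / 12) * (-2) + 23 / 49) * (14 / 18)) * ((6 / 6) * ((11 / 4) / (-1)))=1.49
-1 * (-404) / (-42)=-9.62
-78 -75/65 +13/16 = -16295/208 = -78.34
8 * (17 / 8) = 17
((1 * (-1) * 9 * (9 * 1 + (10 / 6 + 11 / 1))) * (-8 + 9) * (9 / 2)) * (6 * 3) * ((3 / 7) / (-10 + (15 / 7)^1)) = 9477 / 11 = 861.55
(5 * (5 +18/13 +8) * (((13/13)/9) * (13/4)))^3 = 817400375/46656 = 17519.73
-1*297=-297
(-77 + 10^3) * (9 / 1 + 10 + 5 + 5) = 26767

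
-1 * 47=-47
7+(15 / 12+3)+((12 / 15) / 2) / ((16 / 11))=461 / 40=11.52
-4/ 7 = -0.57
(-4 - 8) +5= -7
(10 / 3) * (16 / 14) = 80 / 21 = 3.81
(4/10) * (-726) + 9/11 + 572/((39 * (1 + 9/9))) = -46571/165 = -282.25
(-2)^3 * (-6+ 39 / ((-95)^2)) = 432888 / 9025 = 47.97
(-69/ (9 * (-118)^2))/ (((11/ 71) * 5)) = -0.00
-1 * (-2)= 2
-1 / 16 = -0.06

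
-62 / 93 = -0.67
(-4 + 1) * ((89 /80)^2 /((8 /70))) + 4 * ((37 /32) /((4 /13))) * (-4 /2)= -320261 /5120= -62.55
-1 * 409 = -409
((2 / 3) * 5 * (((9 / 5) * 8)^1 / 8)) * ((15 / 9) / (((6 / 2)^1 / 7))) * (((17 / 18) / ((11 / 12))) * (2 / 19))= 4760 / 1881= 2.53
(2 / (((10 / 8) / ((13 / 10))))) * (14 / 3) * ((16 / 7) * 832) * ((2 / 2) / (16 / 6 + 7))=1909.58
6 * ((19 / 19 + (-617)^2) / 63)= 761380 / 21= 36256.19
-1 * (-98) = 98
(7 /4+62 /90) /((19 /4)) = 439 /855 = 0.51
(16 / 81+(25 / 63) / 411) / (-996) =-15419 / 77368284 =-0.00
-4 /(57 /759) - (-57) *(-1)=-2095 /19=-110.26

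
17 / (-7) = -17 / 7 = -2.43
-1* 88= -88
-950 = -950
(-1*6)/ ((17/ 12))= -72/ 17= -4.24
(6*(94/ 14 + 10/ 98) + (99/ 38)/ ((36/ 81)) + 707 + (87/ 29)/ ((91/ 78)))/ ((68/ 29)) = 163361495/ 506464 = 322.55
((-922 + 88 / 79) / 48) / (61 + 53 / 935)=-11336875 / 36079616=-0.31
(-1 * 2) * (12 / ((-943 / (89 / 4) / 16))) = 8544 / 943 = 9.06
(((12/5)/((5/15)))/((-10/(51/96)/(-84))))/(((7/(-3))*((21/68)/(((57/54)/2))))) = -16473/700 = -23.53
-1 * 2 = -2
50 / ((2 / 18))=450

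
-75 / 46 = -1.63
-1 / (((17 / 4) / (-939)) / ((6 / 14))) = 11268 / 119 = 94.69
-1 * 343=-343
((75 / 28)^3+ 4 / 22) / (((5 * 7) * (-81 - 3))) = -4684529 / 709927680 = -0.01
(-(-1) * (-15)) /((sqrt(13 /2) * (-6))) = 5 * sqrt(26) /26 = 0.98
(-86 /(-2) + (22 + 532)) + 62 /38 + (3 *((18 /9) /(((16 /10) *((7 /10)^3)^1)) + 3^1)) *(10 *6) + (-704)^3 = -2273858652826 /6517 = -348911869.39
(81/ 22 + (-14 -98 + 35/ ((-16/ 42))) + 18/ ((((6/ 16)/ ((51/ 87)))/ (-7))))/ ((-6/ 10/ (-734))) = -1859862415/ 3828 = -485857.48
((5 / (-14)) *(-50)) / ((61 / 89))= 11125 / 427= 26.05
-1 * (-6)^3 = 216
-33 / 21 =-11 / 7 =-1.57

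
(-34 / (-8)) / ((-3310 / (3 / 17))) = -3 / 13240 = -0.00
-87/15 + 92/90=-43/9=-4.78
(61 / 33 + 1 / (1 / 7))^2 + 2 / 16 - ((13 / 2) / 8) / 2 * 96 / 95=78.01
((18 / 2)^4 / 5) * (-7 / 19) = -45927 / 95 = -483.44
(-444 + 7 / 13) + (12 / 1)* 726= 107491 / 13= 8268.54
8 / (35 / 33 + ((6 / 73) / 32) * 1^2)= 308352 / 40979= 7.52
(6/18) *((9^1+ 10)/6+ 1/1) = 25/18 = 1.39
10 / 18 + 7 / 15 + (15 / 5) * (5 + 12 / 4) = 1126 / 45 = 25.02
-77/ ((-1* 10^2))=77/ 100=0.77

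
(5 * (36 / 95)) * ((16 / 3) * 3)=576 / 19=30.32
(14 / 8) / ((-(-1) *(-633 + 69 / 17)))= -119 / 42768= -0.00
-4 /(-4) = 1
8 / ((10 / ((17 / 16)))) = 17 / 20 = 0.85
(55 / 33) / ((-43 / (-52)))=260 / 129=2.02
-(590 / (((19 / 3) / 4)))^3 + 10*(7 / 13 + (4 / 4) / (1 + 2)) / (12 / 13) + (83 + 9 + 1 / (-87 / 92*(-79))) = -7317563841781219 / 141425721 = -51741393.22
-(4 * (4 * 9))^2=-20736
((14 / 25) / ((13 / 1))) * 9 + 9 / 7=3807 / 2275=1.67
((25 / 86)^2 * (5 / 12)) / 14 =3125 / 1242528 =0.00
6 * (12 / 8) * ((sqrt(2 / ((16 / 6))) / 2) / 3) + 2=3.30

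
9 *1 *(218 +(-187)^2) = 316683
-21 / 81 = -7 / 27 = -0.26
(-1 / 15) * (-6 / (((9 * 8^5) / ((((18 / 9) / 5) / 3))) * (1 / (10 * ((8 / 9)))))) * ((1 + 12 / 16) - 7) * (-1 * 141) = 329 / 276480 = 0.00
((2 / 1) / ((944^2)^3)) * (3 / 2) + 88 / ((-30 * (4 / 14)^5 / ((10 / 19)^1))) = -32708065568267832393557 / 40337299661748436992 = -810.86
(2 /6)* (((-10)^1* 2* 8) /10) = -16 /3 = -5.33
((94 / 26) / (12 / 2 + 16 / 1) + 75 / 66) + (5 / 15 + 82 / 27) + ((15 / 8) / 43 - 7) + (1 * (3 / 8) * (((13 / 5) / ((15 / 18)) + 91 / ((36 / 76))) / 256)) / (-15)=-2.30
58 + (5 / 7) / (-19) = 57.96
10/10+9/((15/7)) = 26/5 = 5.20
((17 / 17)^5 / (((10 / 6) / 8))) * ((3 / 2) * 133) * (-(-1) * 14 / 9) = 7448 / 5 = 1489.60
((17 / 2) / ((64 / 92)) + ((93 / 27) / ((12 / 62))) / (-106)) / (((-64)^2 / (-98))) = -27039817 / 93782016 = -0.29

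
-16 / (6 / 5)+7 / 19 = -12.96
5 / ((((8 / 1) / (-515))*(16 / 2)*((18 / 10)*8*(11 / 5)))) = -64375 / 50688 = -1.27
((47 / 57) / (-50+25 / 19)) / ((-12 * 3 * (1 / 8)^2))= 752 / 24975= 0.03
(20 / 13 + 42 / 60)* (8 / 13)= 1164 / 845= 1.38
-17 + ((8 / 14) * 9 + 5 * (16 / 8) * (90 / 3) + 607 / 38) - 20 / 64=646495 / 2128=303.80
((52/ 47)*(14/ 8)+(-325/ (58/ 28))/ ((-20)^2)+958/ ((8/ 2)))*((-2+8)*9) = 70965261/ 5452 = 13016.37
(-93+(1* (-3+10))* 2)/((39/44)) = -3476/39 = -89.13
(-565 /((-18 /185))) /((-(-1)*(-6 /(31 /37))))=-87575 /108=-810.88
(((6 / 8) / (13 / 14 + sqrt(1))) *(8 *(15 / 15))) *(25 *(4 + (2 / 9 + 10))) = 89600 / 81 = 1106.17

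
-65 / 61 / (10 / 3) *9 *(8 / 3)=-468 / 61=-7.67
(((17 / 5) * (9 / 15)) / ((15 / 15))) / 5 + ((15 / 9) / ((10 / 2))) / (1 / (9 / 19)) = 1344 / 2375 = 0.57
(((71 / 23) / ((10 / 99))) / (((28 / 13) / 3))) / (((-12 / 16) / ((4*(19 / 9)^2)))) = -7330466 / 7245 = -1011.80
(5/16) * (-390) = -975/8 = -121.88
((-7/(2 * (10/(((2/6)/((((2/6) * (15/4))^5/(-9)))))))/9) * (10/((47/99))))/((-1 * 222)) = -19712/5434375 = -0.00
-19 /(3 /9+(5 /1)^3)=-57 /376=-0.15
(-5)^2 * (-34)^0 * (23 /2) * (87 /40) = 10005 /16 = 625.31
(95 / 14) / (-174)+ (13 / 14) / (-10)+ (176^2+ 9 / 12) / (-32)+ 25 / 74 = -13957011659 / 14421120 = -967.82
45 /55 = 9 /11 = 0.82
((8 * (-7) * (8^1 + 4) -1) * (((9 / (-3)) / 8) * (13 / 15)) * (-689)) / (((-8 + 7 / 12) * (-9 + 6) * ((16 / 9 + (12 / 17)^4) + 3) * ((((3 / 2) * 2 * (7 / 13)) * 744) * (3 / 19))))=-124357011646907 / 17511608508240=-7.10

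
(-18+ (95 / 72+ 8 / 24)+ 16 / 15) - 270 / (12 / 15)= -127001 / 360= -352.78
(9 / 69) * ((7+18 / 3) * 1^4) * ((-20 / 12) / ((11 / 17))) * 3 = -3315 / 253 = -13.10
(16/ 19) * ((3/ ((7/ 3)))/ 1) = 144/ 133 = 1.08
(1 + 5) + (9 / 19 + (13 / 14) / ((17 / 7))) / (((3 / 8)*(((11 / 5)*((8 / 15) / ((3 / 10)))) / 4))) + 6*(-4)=-55659 / 3553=-15.67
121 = 121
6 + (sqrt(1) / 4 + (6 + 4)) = 65 / 4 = 16.25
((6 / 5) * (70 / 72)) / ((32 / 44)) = 77 / 48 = 1.60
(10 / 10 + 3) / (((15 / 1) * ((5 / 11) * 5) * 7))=44 / 2625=0.02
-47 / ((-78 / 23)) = 1081 / 78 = 13.86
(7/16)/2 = 7/32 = 0.22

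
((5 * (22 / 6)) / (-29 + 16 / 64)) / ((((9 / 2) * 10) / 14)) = -616 / 3105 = -0.20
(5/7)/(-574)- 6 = -24113/4018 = -6.00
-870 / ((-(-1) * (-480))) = 29 / 16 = 1.81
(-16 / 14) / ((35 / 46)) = -368 / 245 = -1.50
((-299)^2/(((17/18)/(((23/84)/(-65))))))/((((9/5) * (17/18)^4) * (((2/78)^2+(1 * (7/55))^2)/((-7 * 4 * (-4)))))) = -101861533579291200/55057794889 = -1850083.79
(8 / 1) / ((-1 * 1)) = -8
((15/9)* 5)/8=25/24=1.04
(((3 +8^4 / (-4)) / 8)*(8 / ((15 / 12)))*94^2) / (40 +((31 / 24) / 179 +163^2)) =-155026418304 / 571561475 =-271.23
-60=-60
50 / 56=0.89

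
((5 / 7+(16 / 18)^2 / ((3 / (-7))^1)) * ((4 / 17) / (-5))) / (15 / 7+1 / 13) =2938 / 122715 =0.02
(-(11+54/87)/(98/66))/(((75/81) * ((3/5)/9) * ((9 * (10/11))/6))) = -3302937/35525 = -92.98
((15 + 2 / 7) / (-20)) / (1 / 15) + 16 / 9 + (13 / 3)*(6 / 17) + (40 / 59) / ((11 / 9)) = -21137065 / 2780316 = -7.60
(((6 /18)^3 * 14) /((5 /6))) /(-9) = -0.07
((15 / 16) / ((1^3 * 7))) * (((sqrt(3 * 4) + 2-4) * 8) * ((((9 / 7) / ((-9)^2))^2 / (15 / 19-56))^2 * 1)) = -1805 / 40447339420509 + 1805 * sqrt(3) / 40447339420509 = 0.00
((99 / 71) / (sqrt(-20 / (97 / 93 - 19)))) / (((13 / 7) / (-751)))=-173481 * sqrt(31062) / 57226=-534.29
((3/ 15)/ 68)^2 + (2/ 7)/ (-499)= -227707/ 403790800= -0.00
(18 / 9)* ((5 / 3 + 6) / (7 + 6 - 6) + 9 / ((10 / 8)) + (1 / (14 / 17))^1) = 1997 / 105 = 19.02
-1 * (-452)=452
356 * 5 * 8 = 14240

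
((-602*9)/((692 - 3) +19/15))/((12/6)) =-40635/10354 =-3.92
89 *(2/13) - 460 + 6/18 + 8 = -17081/39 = -437.97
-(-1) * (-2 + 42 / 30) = -3 / 5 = -0.60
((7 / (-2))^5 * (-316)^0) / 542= -16807 / 17344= -0.97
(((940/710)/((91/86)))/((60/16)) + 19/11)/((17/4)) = 8788324/18123105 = 0.48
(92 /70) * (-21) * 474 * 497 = -32509764 /5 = -6501952.80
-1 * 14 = -14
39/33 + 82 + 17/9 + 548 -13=61387/99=620.07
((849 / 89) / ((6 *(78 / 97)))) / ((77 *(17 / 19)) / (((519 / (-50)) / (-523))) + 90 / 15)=90231437 / 158691880048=0.00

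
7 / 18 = 0.39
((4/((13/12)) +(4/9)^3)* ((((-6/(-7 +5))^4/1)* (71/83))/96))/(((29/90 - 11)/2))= -1589690/3110757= -0.51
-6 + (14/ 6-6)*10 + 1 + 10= -95/ 3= -31.67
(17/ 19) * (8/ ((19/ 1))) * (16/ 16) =136/ 361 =0.38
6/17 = 0.35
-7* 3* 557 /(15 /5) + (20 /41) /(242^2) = -3899.00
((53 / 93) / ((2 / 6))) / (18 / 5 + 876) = 265 / 136338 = 0.00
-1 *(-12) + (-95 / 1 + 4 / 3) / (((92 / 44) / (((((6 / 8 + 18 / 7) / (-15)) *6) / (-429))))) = 744769 / 62790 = 11.86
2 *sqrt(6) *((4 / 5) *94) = 752 *sqrt(6) / 5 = 368.40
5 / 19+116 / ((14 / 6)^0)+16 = 2513 / 19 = 132.26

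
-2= -2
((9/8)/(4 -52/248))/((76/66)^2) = 303831/1357360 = 0.22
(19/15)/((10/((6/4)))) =19/100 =0.19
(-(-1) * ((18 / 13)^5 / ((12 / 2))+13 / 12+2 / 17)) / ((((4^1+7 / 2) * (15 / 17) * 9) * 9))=155212097 / 40600889550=0.00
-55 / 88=-5 / 8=-0.62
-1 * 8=-8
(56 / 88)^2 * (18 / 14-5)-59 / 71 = -20061 / 8591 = -2.34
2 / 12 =1 / 6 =0.17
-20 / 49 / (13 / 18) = -360 / 637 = -0.57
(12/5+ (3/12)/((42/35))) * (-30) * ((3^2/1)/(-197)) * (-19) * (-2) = 135.85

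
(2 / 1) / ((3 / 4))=8 / 3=2.67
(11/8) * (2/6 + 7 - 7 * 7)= -1375/24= -57.29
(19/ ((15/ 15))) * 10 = 190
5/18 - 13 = -229/18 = -12.72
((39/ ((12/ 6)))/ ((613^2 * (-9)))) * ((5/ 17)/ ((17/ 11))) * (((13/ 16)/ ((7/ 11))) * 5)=-511225/ 72977345952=-0.00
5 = 5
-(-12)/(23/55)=660/23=28.70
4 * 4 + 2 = 18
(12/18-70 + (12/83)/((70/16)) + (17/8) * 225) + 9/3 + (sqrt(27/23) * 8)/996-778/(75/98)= -70273339/116200 + 2 * sqrt(69)/1909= -604.75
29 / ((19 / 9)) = 261 / 19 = 13.74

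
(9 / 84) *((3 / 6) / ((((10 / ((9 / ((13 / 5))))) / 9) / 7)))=243 / 208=1.17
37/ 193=0.19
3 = 3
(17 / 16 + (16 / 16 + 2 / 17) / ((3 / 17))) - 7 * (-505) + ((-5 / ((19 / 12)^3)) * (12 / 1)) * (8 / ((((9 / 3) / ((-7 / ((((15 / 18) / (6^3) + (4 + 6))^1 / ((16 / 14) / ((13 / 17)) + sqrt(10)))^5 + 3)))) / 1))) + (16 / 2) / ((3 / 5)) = 35157232266360256223108943934039469462279697083224786206720000000 * sqrt(10) / 38178128142493234312931952807464420382223752108048043637933552731 + 6521321898580742180512968826648243271094838613714818166142215577295265 / 1832550150839675247020733734758292178346740101186306094620810531088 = 3561.52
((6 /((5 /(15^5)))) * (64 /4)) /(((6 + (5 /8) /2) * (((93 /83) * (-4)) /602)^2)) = 4044493872720000 /97061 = 41669608521.65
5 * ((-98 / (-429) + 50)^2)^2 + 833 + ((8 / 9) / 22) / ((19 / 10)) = 20481550956642609467 / 643550703939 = 31825854.33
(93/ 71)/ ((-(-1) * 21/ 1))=31/ 497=0.06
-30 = -30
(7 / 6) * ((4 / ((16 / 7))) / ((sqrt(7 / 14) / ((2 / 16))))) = 49 * sqrt(2) / 192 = 0.36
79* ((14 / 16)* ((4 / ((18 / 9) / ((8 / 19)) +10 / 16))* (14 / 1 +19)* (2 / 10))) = 72996 / 215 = 339.52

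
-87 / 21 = -29 / 7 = -4.14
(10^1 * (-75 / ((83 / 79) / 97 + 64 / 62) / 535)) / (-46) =17816475 / 609808729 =0.03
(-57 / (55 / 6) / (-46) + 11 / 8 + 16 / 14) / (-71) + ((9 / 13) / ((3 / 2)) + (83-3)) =5258560207 / 65385320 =80.42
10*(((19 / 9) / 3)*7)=1330 / 27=49.26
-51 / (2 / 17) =-867 / 2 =-433.50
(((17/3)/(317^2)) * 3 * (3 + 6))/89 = 153/8943521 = 0.00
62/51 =1.22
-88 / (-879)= 0.10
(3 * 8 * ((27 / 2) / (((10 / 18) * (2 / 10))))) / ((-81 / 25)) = -900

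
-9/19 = -0.47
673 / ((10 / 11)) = 7403 / 10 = 740.30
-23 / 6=-3.83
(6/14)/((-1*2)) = -3/14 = -0.21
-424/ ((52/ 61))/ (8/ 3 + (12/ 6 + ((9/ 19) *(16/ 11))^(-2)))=-73.43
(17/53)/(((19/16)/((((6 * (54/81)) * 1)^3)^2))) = 1114112/1007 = 1106.37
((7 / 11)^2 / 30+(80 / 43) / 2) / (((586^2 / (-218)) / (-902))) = 658314983 / 1218197310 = 0.54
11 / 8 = 1.38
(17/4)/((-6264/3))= -17/8352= -0.00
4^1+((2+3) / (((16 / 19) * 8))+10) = 1887 / 128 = 14.74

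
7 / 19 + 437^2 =3628418 / 19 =190969.37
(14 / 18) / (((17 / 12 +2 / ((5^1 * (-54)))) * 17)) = 420 / 12937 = 0.03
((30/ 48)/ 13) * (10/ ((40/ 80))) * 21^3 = 231525/ 26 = 8904.81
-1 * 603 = -603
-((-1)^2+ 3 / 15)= -6 / 5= -1.20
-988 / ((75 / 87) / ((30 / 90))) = -28652 / 75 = -382.03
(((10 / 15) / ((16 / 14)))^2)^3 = 117649 / 2985984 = 0.04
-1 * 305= -305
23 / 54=0.43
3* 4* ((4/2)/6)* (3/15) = 4/5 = 0.80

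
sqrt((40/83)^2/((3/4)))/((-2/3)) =-40*sqrt(3)/83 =-0.83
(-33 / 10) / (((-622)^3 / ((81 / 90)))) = 297 / 24064184800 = 0.00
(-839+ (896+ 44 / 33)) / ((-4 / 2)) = -175 / 6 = -29.17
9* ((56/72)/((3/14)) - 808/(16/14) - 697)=-37810/3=-12603.33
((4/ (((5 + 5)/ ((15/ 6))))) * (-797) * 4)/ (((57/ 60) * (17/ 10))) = -637600/ 323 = -1973.99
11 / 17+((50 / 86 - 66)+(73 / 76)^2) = -269586549 / 4222256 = -63.85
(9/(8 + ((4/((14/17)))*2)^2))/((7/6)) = 63/836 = 0.08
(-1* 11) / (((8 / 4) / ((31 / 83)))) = -2.05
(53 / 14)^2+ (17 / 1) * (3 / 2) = 7807 / 196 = 39.83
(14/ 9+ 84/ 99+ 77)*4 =31444/ 99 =317.62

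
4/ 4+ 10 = 11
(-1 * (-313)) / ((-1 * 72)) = -313 / 72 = -4.35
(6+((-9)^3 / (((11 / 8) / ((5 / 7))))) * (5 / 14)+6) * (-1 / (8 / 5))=41520 / 539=77.03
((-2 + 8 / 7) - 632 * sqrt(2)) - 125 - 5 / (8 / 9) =-632 * sqrt(2) - 7363 / 56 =-1025.27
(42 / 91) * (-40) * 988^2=-18021120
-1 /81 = -0.01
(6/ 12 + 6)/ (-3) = -13/ 6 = -2.17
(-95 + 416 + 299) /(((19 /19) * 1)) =620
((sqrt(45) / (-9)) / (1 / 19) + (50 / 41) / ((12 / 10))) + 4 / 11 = 1867 / 1353 - 19 * sqrt(5) / 3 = -12.78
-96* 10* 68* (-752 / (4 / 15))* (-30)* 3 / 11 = -16568064000 / 11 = -1506187636.36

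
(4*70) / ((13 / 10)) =2800 / 13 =215.38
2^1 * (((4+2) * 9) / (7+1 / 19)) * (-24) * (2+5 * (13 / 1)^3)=-270543888 / 67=-4037968.48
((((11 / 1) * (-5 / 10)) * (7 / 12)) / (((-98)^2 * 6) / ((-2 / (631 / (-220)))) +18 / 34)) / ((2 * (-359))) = 71995 / 1331466253632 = 0.00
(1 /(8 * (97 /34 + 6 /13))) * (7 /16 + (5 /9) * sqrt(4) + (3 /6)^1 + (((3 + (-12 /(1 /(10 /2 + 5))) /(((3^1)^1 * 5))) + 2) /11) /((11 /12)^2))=73026577 /1123151040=0.07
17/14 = 1.21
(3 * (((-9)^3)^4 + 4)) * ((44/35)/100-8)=-1184340018296199/175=-6767657247406.85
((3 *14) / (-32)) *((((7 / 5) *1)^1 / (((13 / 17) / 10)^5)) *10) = -7026761.18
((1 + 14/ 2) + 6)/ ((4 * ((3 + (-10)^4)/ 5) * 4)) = 5/ 11432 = 0.00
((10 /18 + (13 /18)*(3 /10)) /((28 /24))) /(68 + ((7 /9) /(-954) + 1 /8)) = 0.01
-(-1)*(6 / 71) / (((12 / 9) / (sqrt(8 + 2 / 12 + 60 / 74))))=3*sqrt(442446) / 10508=0.19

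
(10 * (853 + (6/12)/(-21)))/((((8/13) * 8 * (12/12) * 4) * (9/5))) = 11643125/48384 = 240.64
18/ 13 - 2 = -8/ 13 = -0.62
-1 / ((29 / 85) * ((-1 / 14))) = 1190 / 29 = 41.03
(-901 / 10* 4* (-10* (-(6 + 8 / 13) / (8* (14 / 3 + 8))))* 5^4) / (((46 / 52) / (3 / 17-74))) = 5362771875 / 437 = 12271789.19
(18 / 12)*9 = 27 / 2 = 13.50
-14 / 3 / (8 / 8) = -14 / 3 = -4.67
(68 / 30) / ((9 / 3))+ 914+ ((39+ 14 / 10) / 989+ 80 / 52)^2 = 34115317811264 / 37193051025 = 917.25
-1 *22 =-22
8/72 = 1/9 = 0.11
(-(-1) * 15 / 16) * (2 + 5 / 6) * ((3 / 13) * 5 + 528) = 584715 / 416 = 1405.56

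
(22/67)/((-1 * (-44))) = 1/134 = 0.01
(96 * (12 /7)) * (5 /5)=1152 /7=164.57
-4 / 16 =-0.25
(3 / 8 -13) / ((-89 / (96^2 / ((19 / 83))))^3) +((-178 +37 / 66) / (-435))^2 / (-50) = 232878530237745789599989767709 / 199281604909409055000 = 1168590198.50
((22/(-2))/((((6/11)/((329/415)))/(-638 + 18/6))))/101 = 5055743/50298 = 100.52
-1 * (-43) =43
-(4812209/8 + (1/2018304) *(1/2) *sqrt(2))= -4812209/8 - sqrt(2)/4036608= -601526.13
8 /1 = 8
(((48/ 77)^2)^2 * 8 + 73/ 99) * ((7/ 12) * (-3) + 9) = 17849335135/ 1265509476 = 14.10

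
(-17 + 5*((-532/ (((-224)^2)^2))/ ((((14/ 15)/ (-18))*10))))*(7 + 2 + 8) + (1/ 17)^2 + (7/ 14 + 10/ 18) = -942770234680931/ 3274179084288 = -287.94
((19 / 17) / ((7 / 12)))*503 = 114684 / 119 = 963.73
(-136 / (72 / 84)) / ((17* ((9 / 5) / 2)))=-280 / 27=-10.37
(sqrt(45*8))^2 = 360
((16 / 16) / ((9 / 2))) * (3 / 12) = 1 / 18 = 0.06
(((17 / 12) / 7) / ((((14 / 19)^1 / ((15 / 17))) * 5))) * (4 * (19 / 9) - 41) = -1.58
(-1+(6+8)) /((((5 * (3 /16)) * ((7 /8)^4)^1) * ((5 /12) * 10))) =1703936 /300125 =5.68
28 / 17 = 1.65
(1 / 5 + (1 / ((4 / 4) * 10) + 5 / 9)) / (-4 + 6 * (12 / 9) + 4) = 77 / 720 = 0.11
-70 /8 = -35 /4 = -8.75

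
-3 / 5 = -0.60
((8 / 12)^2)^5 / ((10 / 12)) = 2048 / 98415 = 0.02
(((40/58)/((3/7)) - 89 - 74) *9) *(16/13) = -673968/377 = -1787.71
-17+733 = 716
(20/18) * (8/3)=80/27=2.96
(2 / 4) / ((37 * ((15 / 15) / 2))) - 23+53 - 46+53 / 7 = -2176 / 259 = -8.40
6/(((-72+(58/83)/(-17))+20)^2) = 5972763/2695982450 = 0.00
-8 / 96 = -1 / 12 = -0.08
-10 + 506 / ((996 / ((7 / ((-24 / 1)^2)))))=-2866709 / 286848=-9.99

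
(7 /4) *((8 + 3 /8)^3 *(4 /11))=2105341 /5632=373.82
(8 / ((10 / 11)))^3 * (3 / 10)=127776 / 625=204.44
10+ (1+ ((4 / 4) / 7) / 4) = 309 / 28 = 11.04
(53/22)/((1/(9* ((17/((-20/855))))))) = -1386639/88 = -15757.26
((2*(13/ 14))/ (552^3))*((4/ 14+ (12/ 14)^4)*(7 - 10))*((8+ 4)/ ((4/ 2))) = -12883/ 78524455296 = -0.00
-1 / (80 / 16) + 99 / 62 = 433 / 310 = 1.40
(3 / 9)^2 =0.11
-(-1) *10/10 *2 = 2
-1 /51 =-0.02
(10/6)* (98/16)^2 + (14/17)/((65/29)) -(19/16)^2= 52177193/848640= 61.48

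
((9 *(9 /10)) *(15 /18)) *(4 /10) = 27 /10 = 2.70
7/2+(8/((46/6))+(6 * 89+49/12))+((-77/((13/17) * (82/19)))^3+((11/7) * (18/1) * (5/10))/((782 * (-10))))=-604619413346010733/49732199888280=-12157.50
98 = 98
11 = 11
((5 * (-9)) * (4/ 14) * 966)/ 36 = -345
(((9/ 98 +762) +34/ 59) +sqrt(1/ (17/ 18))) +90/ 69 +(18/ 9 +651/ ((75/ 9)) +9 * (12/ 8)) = 3 * sqrt(34)/ 17 +1425597379/ 1662325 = 858.62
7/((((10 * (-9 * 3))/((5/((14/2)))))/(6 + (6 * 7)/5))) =-4/15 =-0.27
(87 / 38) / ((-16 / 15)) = -1305 / 608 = -2.15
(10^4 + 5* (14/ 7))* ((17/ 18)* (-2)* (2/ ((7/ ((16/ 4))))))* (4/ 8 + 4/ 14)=-1069640/ 63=-16978.41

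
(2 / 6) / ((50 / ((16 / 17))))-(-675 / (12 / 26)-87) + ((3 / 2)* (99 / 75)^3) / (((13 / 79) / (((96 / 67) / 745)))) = 1549.55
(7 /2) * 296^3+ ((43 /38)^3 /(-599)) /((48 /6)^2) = 190941690712607085 /2103572992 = 90770176.00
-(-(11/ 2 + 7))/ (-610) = -5/ 244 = -0.02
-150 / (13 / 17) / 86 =-1275 / 559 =-2.28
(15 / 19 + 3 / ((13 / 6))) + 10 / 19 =2.70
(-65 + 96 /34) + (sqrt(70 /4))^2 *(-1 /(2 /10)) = -5089 /34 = -149.68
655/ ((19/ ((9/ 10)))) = 1179/ 38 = 31.03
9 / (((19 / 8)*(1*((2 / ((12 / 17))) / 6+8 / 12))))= 2592 / 779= 3.33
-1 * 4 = -4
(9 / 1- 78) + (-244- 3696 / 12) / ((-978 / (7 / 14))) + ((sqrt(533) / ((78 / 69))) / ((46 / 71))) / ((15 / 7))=-11201 / 163 + 497 *sqrt(533) / 780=-54.01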